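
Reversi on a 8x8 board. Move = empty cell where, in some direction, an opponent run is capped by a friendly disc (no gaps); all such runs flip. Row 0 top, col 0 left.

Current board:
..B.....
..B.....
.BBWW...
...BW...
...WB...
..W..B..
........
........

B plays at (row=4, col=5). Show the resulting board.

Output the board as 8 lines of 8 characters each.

Answer: ..B.....
..B.....
.BBBW...
...BB...
...WBB..
..W..B..
........
........

Derivation:
Place B at (4,5); scan 8 dirs for brackets.
Dir NW: opp run (3,4) (2,3) capped by B -> flip
Dir N: first cell '.' (not opp) -> no flip
Dir NE: first cell '.' (not opp) -> no flip
Dir W: first cell 'B' (not opp) -> no flip
Dir E: first cell '.' (not opp) -> no flip
Dir SW: first cell '.' (not opp) -> no flip
Dir S: first cell 'B' (not opp) -> no flip
Dir SE: first cell '.' (not opp) -> no flip
All flips: (2,3) (3,4)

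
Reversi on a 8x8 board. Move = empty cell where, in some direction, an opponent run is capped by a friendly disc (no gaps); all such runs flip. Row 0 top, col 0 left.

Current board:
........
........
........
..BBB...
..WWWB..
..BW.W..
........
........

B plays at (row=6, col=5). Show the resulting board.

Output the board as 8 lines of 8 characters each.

Answer: ........
........
........
..BBB...
..WWWB..
..BW.B..
.....B..
........

Derivation:
Place B at (6,5); scan 8 dirs for brackets.
Dir NW: first cell '.' (not opp) -> no flip
Dir N: opp run (5,5) capped by B -> flip
Dir NE: first cell '.' (not opp) -> no flip
Dir W: first cell '.' (not opp) -> no flip
Dir E: first cell '.' (not opp) -> no flip
Dir SW: first cell '.' (not opp) -> no flip
Dir S: first cell '.' (not opp) -> no flip
Dir SE: first cell '.' (not opp) -> no flip
All flips: (5,5)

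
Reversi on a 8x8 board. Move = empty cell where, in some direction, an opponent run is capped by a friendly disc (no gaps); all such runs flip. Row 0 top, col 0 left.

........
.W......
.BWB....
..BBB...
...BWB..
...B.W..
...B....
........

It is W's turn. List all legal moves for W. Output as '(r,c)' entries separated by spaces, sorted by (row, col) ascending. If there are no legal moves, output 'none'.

Answer: (2,0) (2,4) (3,1) (3,5) (4,2) (4,6) (6,2)

Derivation:
(1,0): no bracket -> illegal
(1,2): no bracket -> illegal
(1,3): no bracket -> illegal
(1,4): no bracket -> illegal
(2,0): flips 1 -> legal
(2,4): flips 2 -> legal
(2,5): no bracket -> illegal
(3,0): no bracket -> illegal
(3,1): flips 1 -> legal
(3,5): flips 1 -> legal
(3,6): no bracket -> illegal
(4,1): no bracket -> illegal
(4,2): flips 2 -> legal
(4,6): flips 1 -> legal
(5,2): no bracket -> illegal
(5,4): no bracket -> illegal
(5,6): no bracket -> illegal
(6,2): flips 1 -> legal
(6,4): no bracket -> illegal
(7,2): no bracket -> illegal
(7,3): no bracket -> illegal
(7,4): no bracket -> illegal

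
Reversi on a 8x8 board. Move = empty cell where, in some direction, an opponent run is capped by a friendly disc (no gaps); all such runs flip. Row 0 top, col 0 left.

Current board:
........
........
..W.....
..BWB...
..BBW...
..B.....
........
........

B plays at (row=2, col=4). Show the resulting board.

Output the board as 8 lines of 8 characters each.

Answer: ........
........
..W.B...
..BBB...
..BBW...
..B.....
........
........

Derivation:
Place B at (2,4); scan 8 dirs for brackets.
Dir NW: first cell '.' (not opp) -> no flip
Dir N: first cell '.' (not opp) -> no flip
Dir NE: first cell '.' (not opp) -> no flip
Dir W: first cell '.' (not opp) -> no flip
Dir E: first cell '.' (not opp) -> no flip
Dir SW: opp run (3,3) capped by B -> flip
Dir S: first cell 'B' (not opp) -> no flip
Dir SE: first cell '.' (not opp) -> no flip
All flips: (3,3)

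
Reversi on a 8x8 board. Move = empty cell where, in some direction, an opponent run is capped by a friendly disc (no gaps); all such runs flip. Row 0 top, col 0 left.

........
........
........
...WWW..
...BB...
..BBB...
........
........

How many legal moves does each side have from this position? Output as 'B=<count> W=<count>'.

-- B to move --
(2,2): flips 1 -> legal
(2,3): flips 1 -> legal
(2,4): flips 1 -> legal
(2,5): flips 1 -> legal
(2,6): flips 1 -> legal
(3,2): no bracket -> illegal
(3,6): no bracket -> illegal
(4,2): no bracket -> illegal
(4,5): no bracket -> illegal
(4,6): no bracket -> illegal
B mobility = 5
-- W to move --
(3,2): no bracket -> illegal
(4,1): no bracket -> illegal
(4,2): no bracket -> illegal
(4,5): no bracket -> illegal
(5,1): no bracket -> illegal
(5,5): flips 1 -> legal
(6,1): flips 2 -> legal
(6,2): flips 2 -> legal
(6,3): flips 2 -> legal
(6,4): flips 2 -> legal
(6,5): no bracket -> illegal
W mobility = 5

Answer: B=5 W=5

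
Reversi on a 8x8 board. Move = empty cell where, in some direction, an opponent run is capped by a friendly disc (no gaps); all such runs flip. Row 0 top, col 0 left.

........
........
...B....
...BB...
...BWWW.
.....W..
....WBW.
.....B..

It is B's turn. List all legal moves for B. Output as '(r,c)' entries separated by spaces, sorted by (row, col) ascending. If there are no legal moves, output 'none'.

Answer: (3,5) (4,7) (5,3) (5,4) (5,6) (5,7) (6,3) (6,7) (7,7)

Derivation:
(3,5): flips 2 -> legal
(3,6): no bracket -> illegal
(3,7): no bracket -> illegal
(4,7): flips 3 -> legal
(5,3): flips 1 -> legal
(5,4): flips 1 -> legal
(5,6): flips 1 -> legal
(5,7): flips 1 -> legal
(6,3): flips 1 -> legal
(6,7): flips 1 -> legal
(7,3): no bracket -> illegal
(7,4): no bracket -> illegal
(7,6): no bracket -> illegal
(7,7): flips 3 -> legal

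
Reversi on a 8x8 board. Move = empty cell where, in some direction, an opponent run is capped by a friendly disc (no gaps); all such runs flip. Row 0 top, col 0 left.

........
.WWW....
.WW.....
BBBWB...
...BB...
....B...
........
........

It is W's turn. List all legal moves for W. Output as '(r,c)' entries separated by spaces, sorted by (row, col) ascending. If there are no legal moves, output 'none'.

(2,0): no bracket -> illegal
(2,3): no bracket -> illegal
(2,4): no bracket -> illegal
(2,5): no bracket -> illegal
(3,5): flips 1 -> legal
(4,0): flips 1 -> legal
(4,1): flips 1 -> legal
(4,2): flips 1 -> legal
(4,5): no bracket -> illegal
(5,2): no bracket -> illegal
(5,3): flips 1 -> legal
(5,5): flips 1 -> legal
(6,3): no bracket -> illegal
(6,4): no bracket -> illegal
(6,5): flips 3 -> legal

Answer: (3,5) (4,0) (4,1) (4,2) (5,3) (5,5) (6,5)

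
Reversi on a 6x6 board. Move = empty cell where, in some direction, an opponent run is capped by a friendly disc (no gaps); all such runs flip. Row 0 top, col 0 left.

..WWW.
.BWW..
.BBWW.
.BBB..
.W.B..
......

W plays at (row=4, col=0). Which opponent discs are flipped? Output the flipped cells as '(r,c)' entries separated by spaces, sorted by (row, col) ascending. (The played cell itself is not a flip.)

Dir NW: edge -> no flip
Dir N: first cell '.' (not opp) -> no flip
Dir NE: opp run (3,1) (2,2) capped by W -> flip
Dir W: edge -> no flip
Dir E: first cell 'W' (not opp) -> no flip
Dir SW: edge -> no flip
Dir S: first cell '.' (not opp) -> no flip
Dir SE: first cell '.' (not opp) -> no flip

Answer: (2,2) (3,1)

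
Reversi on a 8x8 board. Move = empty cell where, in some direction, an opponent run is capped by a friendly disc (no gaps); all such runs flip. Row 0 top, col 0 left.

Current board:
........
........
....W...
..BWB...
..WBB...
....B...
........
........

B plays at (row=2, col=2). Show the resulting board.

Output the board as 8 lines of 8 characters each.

Place B at (2,2); scan 8 dirs for brackets.
Dir NW: first cell '.' (not opp) -> no flip
Dir N: first cell '.' (not opp) -> no flip
Dir NE: first cell '.' (not opp) -> no flip
Dir W: first cell '.' (not opp) -> no flip
Dir E: first cell '.' (not opp) -> no flip
Dir SW: first cell '.' (not opp) -> no flip
Dir S: first cell 'B' (not opp) -> no flip
Dir SE: opp run (3,3) capped by B -> flip
All flips: (3,3)

Answer: ........
........
..B.W...
..BBB...
..WBB...
....B...
........
........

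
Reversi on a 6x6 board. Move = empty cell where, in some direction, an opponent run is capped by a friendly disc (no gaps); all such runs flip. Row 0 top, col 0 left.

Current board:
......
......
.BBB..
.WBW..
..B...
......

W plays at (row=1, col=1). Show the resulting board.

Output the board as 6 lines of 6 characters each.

Place W at (1,1); scan 8 dirs for brackets.
Dir NW: first cell '.' (not opp) -> no flip
Dir N: first cell '.' (not opp) -> no flip
Dir NE: first cell '.' (not opp) -> no flip
Dir W: first cell '.' (not opp) -> no flip
Dir E: first cell '.' (not opp) -> no flip
Dir SW: first cell '.' (not opp) -> no flip
Dir S: opp run (2,1) capped by W -> flip
Dir SE: opp run (2,2) capped by W -> flip
All flips: (2,1) (2,2)

Answer: ......
.W....
.WWB..
.WBW..
..B...
......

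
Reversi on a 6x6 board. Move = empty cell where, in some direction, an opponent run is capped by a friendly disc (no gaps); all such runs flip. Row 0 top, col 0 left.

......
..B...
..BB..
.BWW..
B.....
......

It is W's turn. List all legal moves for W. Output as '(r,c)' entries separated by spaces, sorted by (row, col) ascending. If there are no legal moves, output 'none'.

Answer: (0,2) (1,1) (1,3) (1,4) (3,0)

Derivation:
(0,1): no bracket -> illegal
(0,2): flips 2 -> legal
(0,3): no bracket -> illegal
(1,1): flips 1 -> legal
(1,3): flips 1 -> legal
(1,4): flips 1 -> legal
(2,0): no bracket -> illegal
(2,1): no bracket -> illegal
(2,4): no bracket -> illegal
(3,0): flips 1 -> legal
(3,4): no bracket -> illegal
(4,1): no bracket -> illegal
(4,2): no bracket -> illegal
(5,0): no bracket -> illegal
(5,1): no bracket -> illegal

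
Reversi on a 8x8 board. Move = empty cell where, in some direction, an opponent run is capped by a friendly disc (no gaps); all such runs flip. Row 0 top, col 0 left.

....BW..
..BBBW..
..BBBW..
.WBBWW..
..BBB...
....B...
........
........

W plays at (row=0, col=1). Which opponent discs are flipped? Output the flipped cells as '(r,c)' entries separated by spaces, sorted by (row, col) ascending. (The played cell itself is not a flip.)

Answer: (1,2) (2,3)

Derivation:
Dir NW: edge -> no flip
Dir N: edge -> no flip
Dir NE: edge -> no flip
Dir W: first cell '.' (not opp) -> no flip
Dir E: first cell '.' (not opp) -> no flip
Dir SW: first cell '.' (not opp) -> no flip
Dir S: first cell '.' (not opp) -> no flip
Dir SE: opp run (1,2) (2,3) capped by W -> flip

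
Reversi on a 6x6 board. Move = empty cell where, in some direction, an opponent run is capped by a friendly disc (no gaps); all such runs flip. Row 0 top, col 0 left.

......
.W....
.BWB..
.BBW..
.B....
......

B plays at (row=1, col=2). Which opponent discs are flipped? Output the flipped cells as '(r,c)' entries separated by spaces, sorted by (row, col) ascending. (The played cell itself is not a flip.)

Answer: (2,2)

Derivation:
Dir NW: first cell '.' (not opp) -> no flip
Dir N: first cell '.' (not opp) -> no flip
Dir NE: first cell '.' (not opp) -> no flip
Dir W: opp run (1,1), next='.' -> no flip
Dir E: first cell '.' (not opp) -> no flip
Dir SW: first cell 'B' (not opp) -> no flip
Dir S: opp run (2,2) capped by B -> flip
Dir SE: first cell 'B' (not opp) -> no flip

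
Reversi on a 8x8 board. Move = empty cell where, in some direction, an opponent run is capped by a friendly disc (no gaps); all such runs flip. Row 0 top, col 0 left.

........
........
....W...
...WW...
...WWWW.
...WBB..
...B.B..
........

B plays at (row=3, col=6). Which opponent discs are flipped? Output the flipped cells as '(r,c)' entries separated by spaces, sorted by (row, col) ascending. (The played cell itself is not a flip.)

Answer: (4,5)

Derivation:
Dir NW: first cell '.' (not opp) -> no flip
Dir N: first cell '.' (not opp) -> no flip
Dir NE: first cell '.' (not opp) -> no flip
Dir W: first cell '.' (not opp) -> no flip
Dir E: first cell '.' (not opp) -> no flip
Dir SW: opp run (4,5) capped by B -> flip
Dir S: opp run (4,6), next='.' -> no flip
Dir SE: first cell '.' (not opp) -> no flip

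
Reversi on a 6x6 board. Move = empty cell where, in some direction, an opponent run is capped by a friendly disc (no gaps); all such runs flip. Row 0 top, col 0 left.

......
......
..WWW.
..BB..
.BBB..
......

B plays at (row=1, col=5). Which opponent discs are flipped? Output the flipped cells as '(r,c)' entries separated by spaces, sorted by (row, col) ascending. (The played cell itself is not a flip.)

Dir NW: first cell '.' (not opp) -> no flip
Dir N: first cell '.' (not opp) -> no flip
Dir NE: edge -> no flip
Dir W: first cell '.' (not opp) -> no flip
Dir E: edge -> no flip
Dir SW: opp run (2,4) capped by B -> flip
Dir S: first cell '.' (not opp) -> no flip
Dir SE: edge -> no flip

Answer: (2,4)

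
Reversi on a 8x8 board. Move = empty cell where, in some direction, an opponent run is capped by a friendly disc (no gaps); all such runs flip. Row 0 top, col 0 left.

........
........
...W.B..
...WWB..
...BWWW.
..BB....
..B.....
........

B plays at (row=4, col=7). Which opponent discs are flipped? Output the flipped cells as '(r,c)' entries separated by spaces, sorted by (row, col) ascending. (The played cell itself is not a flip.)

Answer: (4,4) (4,5) (4,6)

Derivation:
Dir NW: first cell '.' (not opp) -> no flip
Dir N: first cell '.' (not opp) -> no flip
Dir NE: edge -> no flip
Dir W: opp run (4,6) (4,5) (4,4) capped by B -> flip
Dir E: edge -> no flip
Dir SW: first cell '.' (not opp) -> no flip
Dir S: first cell '.' (not opp) -> no flip
Dir SE: edge -> no flip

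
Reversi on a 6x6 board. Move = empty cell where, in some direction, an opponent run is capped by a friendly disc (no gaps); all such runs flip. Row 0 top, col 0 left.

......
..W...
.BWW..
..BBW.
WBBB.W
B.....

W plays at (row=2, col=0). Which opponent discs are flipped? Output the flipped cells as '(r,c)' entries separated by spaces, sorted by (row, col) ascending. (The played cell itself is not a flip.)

Answer: (2,1)

Derivation:
Dir NW: edge -> no flip
Dir N: first cell '.' (not opp) -> no flip
Dir NE: first cell '.' (not opp) -> no flip
Dir W: edge -> no flip
Dir E: opp run (2,1) capped by W -> flip
Dir SW: edge -> no flip
Dir S: first cell '.' (not opp) -> no flip
Dir SE: first cell '.' (not opp) -> no flip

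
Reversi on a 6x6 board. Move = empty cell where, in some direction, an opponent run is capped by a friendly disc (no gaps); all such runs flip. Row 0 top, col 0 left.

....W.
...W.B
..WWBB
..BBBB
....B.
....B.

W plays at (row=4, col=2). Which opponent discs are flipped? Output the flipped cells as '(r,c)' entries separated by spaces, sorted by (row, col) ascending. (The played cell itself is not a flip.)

Dir NW: first cell '.' (not opp) -> no flip
Dir N: opp run (3,2) capped by W -> flip
Dir NE: opp run (3,3) (2,4) (1,5), next=edge -> no flip
Dir W: first cell '.' (not opp) -> no flip
Dir E: first cell '.' (not opp) -> no flip
Dir SW: first cell '.' (not opp) -> no flip
Dir S: first cell '.' (not opp) -> no flip
Dir SE: first cell '.' (not opp) -> no flip

Answer: (3,2)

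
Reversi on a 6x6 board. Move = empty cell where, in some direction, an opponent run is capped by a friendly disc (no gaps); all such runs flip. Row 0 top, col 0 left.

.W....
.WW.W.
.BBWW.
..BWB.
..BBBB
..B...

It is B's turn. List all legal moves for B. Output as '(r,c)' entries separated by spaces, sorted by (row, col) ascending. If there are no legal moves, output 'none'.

(0,0): flips 1 -> legal
(0,2): flips 1 -> legal
(0,3): flips 1 -> legal
(0,4): flips 2 -> legal
(0,5): flips 2 -> legal
(1,0): no bracket -> illegal
(1,3): flips 2 -> legal
(1,5): flips 2 -> legal
(2,0): no bracket -> illegal
(2,5): flips 2 -> legal
(3,5): no bracket -> illegal

Answer: (0,0) (0,2) (0,3) (0,4) (0,5) (1,3) (1,5) (2,5)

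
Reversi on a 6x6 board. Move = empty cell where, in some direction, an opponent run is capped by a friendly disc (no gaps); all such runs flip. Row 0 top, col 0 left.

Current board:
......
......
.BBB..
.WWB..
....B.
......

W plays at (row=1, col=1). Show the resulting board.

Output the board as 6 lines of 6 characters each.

Answer: ......
.W....
.WBB..
.WWB..
....B.
......

Derivation:
Place W at (1,1); scan 8 dirs for brackets.
Dir NW: first cell '.' (not opp) -> no flip
Dir N: first cell '.' (not opp) -> no flip
Dir NE: first cell '.' (not opp) -> no flip
Dir W: first cell '.' (not opp) -> no flip
Dir E: first cell '.' (not opp) -> no flip
Dir SW: first cell '.' (not opp) -> no flip
Dir S: opp run (2,1) capped by W -> flip
Dir SE: opp run (2,2) (3,3) (4,4), next='.' -> no flip
All flips: (2,1)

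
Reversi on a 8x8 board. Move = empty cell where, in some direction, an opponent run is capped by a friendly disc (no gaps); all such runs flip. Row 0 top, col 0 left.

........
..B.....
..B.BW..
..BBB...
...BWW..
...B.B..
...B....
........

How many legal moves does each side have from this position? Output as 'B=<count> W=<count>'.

-- B to move --
(1,4): no bracket -> illegal
(1,5): no bracket -> illegal
(1,6): flips 1 -> legal
(2,6): flips 1 -> legal
(3,5): flips 2 -> legal
(3,6): no bracket -> illegal
(4,6): flips 2 -> legal
(5,4): flips 1 -> legal
(5,6): flips 1 -> legal
B mobility = 6
-- W to move --
(0,1): no bracket -> illegal
(0,2): no bracket -> illegal
(0,3): no bracket -> illegal
(1,1): flips 2 -> legal
(1,3): no bracket -> illegal
(1,4): flips 2 -> legal
(1,5): no bracket -> illegal
(2,1): no bracket -> illegal
(2,3): flips 2 -> legal
(3,1): no bracket -> illegal
(3,5): no bracket -> illegal
(4,1): no bracket -> illegal
(4,2): flips 1 -> legal
(4,6): no bracket -> illegal
(5,2): flips 2 -> legal
(5,4): no bracket -> illegal
(5,6): no bracket -> illegal
(6,2): flips 1 -> legal
(6,4): no bracket -> illegal
(6,5): flips 1 -> legal
(6,6): flips 1 -> legal
(7,2): no bracket -> illegal
(7,3): no bracket -> illegal
(7,4): no bracket -> illegal
W mobility = 8

Answer: B=6 W=8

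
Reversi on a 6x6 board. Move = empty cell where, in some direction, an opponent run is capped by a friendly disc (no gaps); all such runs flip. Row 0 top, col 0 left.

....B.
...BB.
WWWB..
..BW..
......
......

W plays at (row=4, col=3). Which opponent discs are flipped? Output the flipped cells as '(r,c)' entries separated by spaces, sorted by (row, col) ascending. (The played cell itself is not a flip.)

Answer: (3,2)

Derivation:
Dir NW: opp run (3,2) capped by W -> flip
Dir N: first cell 'W' (not opp) -> no flip
Dir NE: first cell '.' (not opp) -> no flip
Dir W: first cell '.' (not opp) -> no flip
Dir E: first cell '.' (not opp) -> no flip
Dir SW: first cell '.' (not opp) -> no flip
Dir S: first cell '.' (not opp) -> no flip
Dir SE: first cell '.' (not opp) -> no flip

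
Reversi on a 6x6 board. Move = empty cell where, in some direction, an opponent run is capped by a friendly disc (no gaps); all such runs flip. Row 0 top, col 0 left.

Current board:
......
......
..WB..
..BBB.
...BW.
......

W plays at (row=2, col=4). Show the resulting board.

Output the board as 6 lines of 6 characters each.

Answer: ......
......
..WWW.
..BBW.
...BW.
......

Derivation:
Place W at (2,4); scan 8 dirs for brackets.
Dir NW: first cell '.' (not opp) -> no flip
Dir N: first cell '.' (not opp) -> no flip
Dir NE: first cell '.' (not opp) -> no flip
Dir W: opp run (2,3) capped by W -> flip
Dir E: first cell '.' (not opp) -> no flip
Dir SW: opp run (3,3), next='.' -> no flip
Dir S: opp run (3,4) capped by W -> flip
Dir SE: first cell '.' (not opp) -> no flip
All flips: (2,3) (3,4)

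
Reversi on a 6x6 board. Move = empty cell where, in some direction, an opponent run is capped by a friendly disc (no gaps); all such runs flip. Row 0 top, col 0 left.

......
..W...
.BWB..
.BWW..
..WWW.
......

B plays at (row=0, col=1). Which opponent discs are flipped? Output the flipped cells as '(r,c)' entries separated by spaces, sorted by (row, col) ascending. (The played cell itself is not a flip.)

Dir NW: edge -> no flip
Dir N: edge -> no flip
Dir NE: edge -> no flip
Dir W: first cell '.' (not opp) -> no flip
Dir E: first cell '.' (not opp) -> no flip
Dir SW: first cell '.' (not opp) -> no flip
Dir S: first cell '.' (not opp) -> no flip
Dir SE: opp run (1,2) capped by B -> flip

Answer: (1,2)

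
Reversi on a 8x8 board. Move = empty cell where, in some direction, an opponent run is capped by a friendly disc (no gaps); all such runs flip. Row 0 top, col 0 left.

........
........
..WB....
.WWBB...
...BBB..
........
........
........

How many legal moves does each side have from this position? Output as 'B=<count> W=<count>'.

Answer: B=4 W=5

Derivation:
-- B to move --
(1,1): flips 1 -> legal
(1,2): no bracket -> illegal
(1,3): no bracket -> illegal
(2,0): no bracket -> illegal
(2,1): flips 2 -> legal
(3,0): flips 2 -> legal
(4,0): no bracket -> illegal
(4,1): flips 1 -> legal
(4,2): no bracket -> illegal
B mobility = 4
-- W to move --
(1,2): no bracket -> illegal
(1,3): no bracket -> illegal
(1,4): flips 1 -> legal
(2,4): flips 1 -> legal
(2,5): no bracket -> illegal
(3,5): flips 2 -> legal
(3,6): no bracket -> illegal
(4,2): no bracket -> illegal
(4,6): no bracket -> illegal
(5,2): no bracket -> illegal
(5,3): no bracket -> illegal
(5,4): flips 1 -> legal
(5,5): flips 2 -> legal
(5,6): no bracket -> illegal
W mobility = 5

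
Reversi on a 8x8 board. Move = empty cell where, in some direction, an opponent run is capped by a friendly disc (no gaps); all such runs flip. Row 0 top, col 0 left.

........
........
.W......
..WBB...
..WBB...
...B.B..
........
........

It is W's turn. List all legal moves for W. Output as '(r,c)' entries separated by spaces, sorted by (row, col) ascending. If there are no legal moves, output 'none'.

(2,2): no bracket -> illegal
(2,3): no bracket -> illegal
(2,4): flips 1 -> legal
(2,5): no bracket -> illegal
(3,5): flips 2 -> legal
(4,5): flips 2 -> legal
(4,6): no bracket -> illegal
(5,2): no bracket -> illegal
(5,4): flips 1 -> legal
(5,6): no bracket -> illegal
(6,2): no bracket -> illegal
(6,3): no bracket -> illegal
(6,4): flips 1 -> legal
(6,5): no bracket -> illegal
(6,6): no bracket -> illegal

Answer: (2,4) (3,5) (4,5) (5,4) (6,4)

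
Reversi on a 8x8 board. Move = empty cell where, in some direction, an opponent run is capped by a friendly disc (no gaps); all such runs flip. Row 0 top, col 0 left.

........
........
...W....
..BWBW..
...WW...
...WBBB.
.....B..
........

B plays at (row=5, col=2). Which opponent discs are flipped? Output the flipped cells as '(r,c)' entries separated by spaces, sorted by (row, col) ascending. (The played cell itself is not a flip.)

Answer: (4,3) (5,3)

Derivation:
Dir NW: first cell '.' (not opp) -> no flip
Dir N: first cell '.' (not opp) -> no flip
Dir NE: opp run (4,3) capped by B -> flip
Dir W: first cell '.' (not opp) -> no flip
Dir E: opp run (5,3) capped by B -> flip
Dir SW: first cell '.' (not opp) -> no flip
Dir S: first cell '.' (not opp) -> no flip
Dir SE: first cell '.' (not opp) -> no flip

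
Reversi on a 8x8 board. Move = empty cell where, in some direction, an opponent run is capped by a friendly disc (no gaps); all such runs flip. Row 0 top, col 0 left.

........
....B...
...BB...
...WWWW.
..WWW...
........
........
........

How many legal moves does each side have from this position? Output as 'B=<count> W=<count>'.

-- B to move --
(2,2): no bracket -> illegal
(2,5): no bracket -> illegal
(2,6): no bracket -> illegal
(2,7): no bracket -> illegal
(3,1): no bracket -> illegal
(3,2): no bracket -> illegal
(3,7): no bracket -> illegal
(4,1): no bracket -> illegal
(4,5): flips 1 -> legal
(4,6): flips 1 -> legal
(4,7): no bracket -> illegal
(5,1): flips 2 -> legal
(5,2): no bracket -> illegal
(5,3): flips 2 -> legal
(5,4): flips 2 -> legal
(5,5): no bracket -> illegal
B mobility = 5
-- W to move --
(0,3): no bracket -> illegal
(0,4): flips 2 -> legal
(0,5): no bracket -> illegal
(1,2): flips 1 -> legal
(1,3): flips 2 -> legal
(1,5): flips 1 -> legal
(2,2): no bracket -> illegal
(2,5): no bracket -> illegal
(3,2): no bracket -> illegal
W mobility = 4

Answer: B=5 W=4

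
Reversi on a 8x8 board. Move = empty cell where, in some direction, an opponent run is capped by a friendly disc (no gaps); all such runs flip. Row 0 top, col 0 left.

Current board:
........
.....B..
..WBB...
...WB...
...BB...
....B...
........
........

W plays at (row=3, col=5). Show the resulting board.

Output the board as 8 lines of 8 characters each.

Answer: ........
.....B..
..WBB...
...WWW..
...BB...
....B...
........
........

Derivation:
Place W at (3,5); scan 8 dirs for brackets.
Dir NW: opp run (2,4), next='.' -> no flip
Dir N: first cell '.' (not opp) -> no flip
Dir NE: first cell '.' (not opp) -> no flip
Dir W: opp run (3,4) capped by W -> flip
Dir E: first cell '.' (not opp) -> no flip
Dir SW: opp run (4,4), next='.' -> no flip
Dir S: first cell '.' (not opp) -> no flip
Dir SE: first cell '.' (not opp) -> no flip
All flips: (3,4)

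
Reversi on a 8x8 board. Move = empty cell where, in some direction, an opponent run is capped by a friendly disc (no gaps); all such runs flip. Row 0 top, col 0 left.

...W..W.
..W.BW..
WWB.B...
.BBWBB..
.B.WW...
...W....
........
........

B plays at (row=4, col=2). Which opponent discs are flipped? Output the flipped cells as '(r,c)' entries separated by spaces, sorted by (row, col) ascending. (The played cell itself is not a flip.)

Answer: (3,3)

Derivation:
Dir NW: first cell 'B' (not opp) -> no flip
Dir N: first cell 'B' (not opp) -> no flip
Dir NE: opp run (3,3) capped by B -> flip
Dir W: first cell 'B' (not opp) -> no flip
Dir E: opp run (4,3) (4,4), next='.' -> no flip
Dir SW: first cell '.' (not opp) -> no flip
Dir S: first cell '.' (not opp) -> no flip
Dir SE: opp run (5,3), next='.' -> no flip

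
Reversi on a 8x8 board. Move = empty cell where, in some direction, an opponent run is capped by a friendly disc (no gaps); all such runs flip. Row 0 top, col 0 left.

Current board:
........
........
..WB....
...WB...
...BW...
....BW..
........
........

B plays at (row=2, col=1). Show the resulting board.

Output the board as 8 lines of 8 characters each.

Answer: ........
........
.BBB....
...WB...
...BW...
....BW..
........
........

Derivation:
Place B at (2,1); scan 8 dirs for brackets.
Dir NW: first cell '.' (not opp) -> no flip
Dir N: first cell '.' (not opp) -> no flip
Dir NE: first cell '.' (not opp) -> no flip
Dir W: first cell '.' (not opp) -> no flip
Dir E: opp run (2,2) capped by B -> flip
Dir SW: first cell '.' (not opp) -> no flip
Dir S: first cell '.' (not opp) -> no flip
Dir SE: first cell '.' (not opp) -> no flip
All flips: (2,2)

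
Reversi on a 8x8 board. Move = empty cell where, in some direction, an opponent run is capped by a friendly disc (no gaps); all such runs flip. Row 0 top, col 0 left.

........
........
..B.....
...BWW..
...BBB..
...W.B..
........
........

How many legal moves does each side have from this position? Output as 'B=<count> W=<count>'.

Answer: B=7 W=6

Derivation:
-- B to move --
(2,3): flips 1 -> legal
(2,4): flips 1 -> legal
(2,5): flips 2 -> legal
(2,6): flips 1 -> legal
(3,6): flips 2 -> legal
(4,2): no bracket -> illegal
(4,6): no bracket -> illegal
(5,2): no bracket -> illegal
(5,4): no bracket -> illegal
(6,2): flips 1 -> legal
(6,3): flips 1 -> legal
(6,4): no bracket -> illegal
B mobility = 7
-- W to move --
(1,1): no bracket -> illegal
(1,2): no bracket -> illegal
(1,3): no bracket -> illegal
(2,1): no bracket -> illegal
(2,3): flips 2 -> legal
(2,4): no bracket -> illegal
(3,1): no bracket -> illegal
(3,2): flips 1 -> legal
(3,6): no bracket -> illegal
(4,2): no bracket -> illegal
(4,6): no bracket -> illegal
(5,2): flips 1 -> legal
(5,4): flips 1 -> legal
(5,6): flips 1 -> legal
(6,4): no bracket -> illegal
(6,5): flips 2 -> legal
(6,6): no bracket -> illegal
W mobility = 6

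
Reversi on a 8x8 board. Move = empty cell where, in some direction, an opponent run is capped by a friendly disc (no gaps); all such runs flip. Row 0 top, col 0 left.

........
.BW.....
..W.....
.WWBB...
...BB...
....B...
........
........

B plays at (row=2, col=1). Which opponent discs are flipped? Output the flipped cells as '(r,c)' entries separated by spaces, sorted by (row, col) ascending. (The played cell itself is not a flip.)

Answer: (3,2)

Derivation:
Dir NW: first cell '.' (not opp) -> no flip
Dir N: first cell 'B' (not opp) -> no flip
Dir NE: opp run (1,2), next='.' -> no flip
Dir W: first cell '.' (not opp) -> no flip
Dir E: opp run (2,2), next='.' -> no flip
Dir SW: first cell '.' (not opp) -> no flip
Dir S: opp run (3,1), next='.' -> no flip
Dir SE: opp run (3,2) capped by B -> flip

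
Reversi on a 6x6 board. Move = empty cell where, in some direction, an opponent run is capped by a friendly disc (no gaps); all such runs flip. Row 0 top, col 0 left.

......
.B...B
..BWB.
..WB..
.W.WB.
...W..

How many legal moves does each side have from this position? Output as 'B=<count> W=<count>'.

Answer: B=3 W=6

Derivation:
-- B to move --
(1,2): no bracket -> illegal
(1,3): flips 1 -> legal
(1,4): no bracket -> illegal
(2,1): no bracket -> illegal
(3,0): no bracket -> illegal
(3,1): flips 1 -> legal
(3,4): no bracket -> illegal
(4,0): no bracket -> illegal
(4,2): flips 2 -> legal
(5,0): no bracket -> illegal
(5,1): no bracket -> illegal
(5,2): no bracket -> illegal
(5,4): no bracket -> illegal
B mobility = 3
-- W to move --
(0,0): no bracket -> illegal
(0,1): no bracket -> illegal
(0,2): no bracket -> illegal
(0,4): no bracket -> illegal
(0,5): no bracket -> illegal
(1,0): no bracket -> illegal
(1,2): flips 1 -> legal
(1,3): no bracket -> illegal
(1,4): no bracket -> illegal
(2,0): no bracket -> illegal
(2,1): flips 1 -> legal
(2,5): flips 1 -> legal
(3,1): no bracket -> illegal
(3,4): flips 1 -> legal
(3,5): flips 1 -> legal
(4,2): no bracket -> illegal
(4,5): flips 1 -> legal
(5,4): no bracket -> illegal
(5,5): no bracket -> illegal
W mobility = 6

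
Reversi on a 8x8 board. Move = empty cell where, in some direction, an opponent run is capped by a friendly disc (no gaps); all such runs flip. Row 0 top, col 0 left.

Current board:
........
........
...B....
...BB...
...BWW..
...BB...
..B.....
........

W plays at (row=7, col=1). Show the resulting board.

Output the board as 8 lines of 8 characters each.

Answer: ........
........
...B....
...BB...
...BWW..
...WB...
..W.....
.W......

Derivation:
Place W at (7,1); scan 8 dirs for brackets.
Dir NW: first cell '.' (not opp) -> no flip
Dir N: first cell '.' (not opp) -> no flip
Dir NE: opp run (6,2) (5,3) capped by W -> flip
Dir W: first cell '.' (not opp) -> no flip
Dir E: first cell '.' (not opp) -> no flip
Dir SW: edge -> no flip
Dir S: edge -> no flip
Dir SE: edge -> no flip
All flips: (5,3) (6,2)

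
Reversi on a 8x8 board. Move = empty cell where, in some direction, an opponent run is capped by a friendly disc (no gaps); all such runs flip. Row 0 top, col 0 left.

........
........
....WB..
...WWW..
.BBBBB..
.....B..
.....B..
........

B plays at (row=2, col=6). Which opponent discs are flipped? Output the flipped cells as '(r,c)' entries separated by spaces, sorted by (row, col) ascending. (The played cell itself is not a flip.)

Dir NW: first cell '.' (not opp) -> no flip
Dir N: first cell '.' (not opp) -> no flip
Dir NE: first cell '.' (not opp) -> no flip
Dir W: first cell 'B' (not opp) -> no flip
Dir E: first cell '.' (not opp) -> no flip
Dir SW: opp run (3,5) capped by B -> flip
Dir S: first cell '.' (not opp) -> no flip
Dir SE: first cell '.' (not opp) -> no flip

Answer: (3,5)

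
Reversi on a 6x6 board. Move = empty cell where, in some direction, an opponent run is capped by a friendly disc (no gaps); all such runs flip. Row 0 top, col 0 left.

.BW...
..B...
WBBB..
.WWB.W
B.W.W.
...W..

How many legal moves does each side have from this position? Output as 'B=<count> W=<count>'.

Answer: B=7 W=7

Derivation:
-- B to move --
(0,3): flips 1 -> legal
(1,0): no bracket -> illegal
(1,1): no bracket -> illegal
(1,3): no bracket -> illegal
(2,4): no bracket -> illegal
(2,5): no bracket -> illegal
(3,0): flips 2 -> legal
(3,4): no bracket -> illegal
(4,1): flips 2 -> legal
(4,3): flips 1 -> legal
(4,5): no bracket -> illegal
(5,1): flips 1 -> legal
(5,2): flips 2 -> legal
(5,4): no bracket -> illegal
(5,5): flips 1 -> legal
B mobility = 7
-- W to move --
(0,0): flips 1 -> legal
(0,3): no bracket -> illegal
(1,0): flips 1 -> legal
(1,1): flips 3 -> legal
(1,3): flips 1 -> legal
(1,4): flips 1 -> legal
(2,4): flips 4 -> legal
(3,0): no bracket -> illegal
(3,4): flips 1 -> legal
(4,1): no bracket -> illegal
(4,3): no bracket -> illegal
(5,0): no bracket -> illegal
(5,1): no bracket -> illegal
W mobility = 7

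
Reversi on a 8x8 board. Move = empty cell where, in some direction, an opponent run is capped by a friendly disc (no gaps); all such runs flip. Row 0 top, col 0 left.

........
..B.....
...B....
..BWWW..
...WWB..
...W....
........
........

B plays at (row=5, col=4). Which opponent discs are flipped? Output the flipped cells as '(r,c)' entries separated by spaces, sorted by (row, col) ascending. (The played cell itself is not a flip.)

Answer: (4,3)

Derivation:
Dir NW: opp run (4,3) capped by B -> flip
Dir N: opp run (4,4) (3,4), next='.' -> no flip
Dir NE: first cell 'B' (not opp) -> no flip
Dir W: opp run (5,3), next='.' -> no flip
Dir E: first cell '.' (not opp) -> no flip
Dir SW: first cell '.' (not opp) -> no flip
Dir S: first cell '.' (not opp) -> no flip
Dir SE: first cell '.' (not opp) -> no flip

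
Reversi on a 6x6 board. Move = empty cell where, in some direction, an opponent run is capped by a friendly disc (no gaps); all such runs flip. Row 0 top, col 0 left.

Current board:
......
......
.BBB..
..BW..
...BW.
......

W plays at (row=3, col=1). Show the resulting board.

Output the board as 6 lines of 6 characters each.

Place W at (3,1); scan 8 dirs for brackets.
Dir NW: first cell '.' (not opp) -> no flip
Dir N: opp run (2,1), next='.' -> no flip
Dir NE: opp run (2,2), next='.' -> no flip
Dir W: first cell '.' (not opp) -> no flip
Dir E: opp run (3,2) capped by W -> flip
Dir SW: first cell '.' (not opp) -> no flip
Dir S: first cell '.' (not opp) -> no flip
Dir SE: first cell '.' (not opp) -> no flip
All flips: (3,2)

Answer: ......
......
.BBB..
.WWW..
...BW.
......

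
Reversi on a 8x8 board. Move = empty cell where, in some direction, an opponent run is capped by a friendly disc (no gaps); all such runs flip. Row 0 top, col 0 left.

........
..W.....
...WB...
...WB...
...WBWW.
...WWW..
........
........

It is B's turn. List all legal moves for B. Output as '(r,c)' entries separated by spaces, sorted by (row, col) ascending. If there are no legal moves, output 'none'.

(0,1): flips 2 -> legal
(0,2): no bracket -> illegal
(0,3): no bracket -> illegal
(1,1): no bracket -> illegal
(1,3): no bracket -> illegal
(1,4): no bracket -> illegal
(2,1): no bracket -> illegal
(2,2): flips 2 -> legal
(3,2): flips 1 -> legal
(3,5): no bracket -> illegal
(3,6): no bracket -> illegal
(3,7): no bracket -> illegal
(4,2): flips 2 -> legal
(4,7): flips 2 -> legal
(5,2): flips 1 -> legal
(5,6): flips 1 -> legal
(5,7): no bracket -> illegal
(6,2): flips 1 -> legal
(6,3): no bracket -> illegal
(6,4): flips 1 -> legal
(6,5): no bracket -> illegal
(6,6): flips 1 -> legal

Answer: (0,1) (2,2) (3,2) (4,2) (4,7) (5,2) (5,6) (6,2) (6,4) (6,6)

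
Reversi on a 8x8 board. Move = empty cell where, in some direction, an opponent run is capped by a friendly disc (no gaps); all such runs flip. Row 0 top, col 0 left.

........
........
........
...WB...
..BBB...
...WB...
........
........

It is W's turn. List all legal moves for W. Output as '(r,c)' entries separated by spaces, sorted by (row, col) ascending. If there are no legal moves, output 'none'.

Answer: (3,1) (3,5) (5,1) (5,5)

Derivation:
(2,3): no bracket -> illegal
(2,4): no bracket -> illegal
(2,5): no bracket -> illegal
(3,1): flips 1 -> legal
(3,2): no bracket -> illegal
(3,5): flips 2 -> legal
(4,1): no bracket -> illegal
(4,5): no bracket -> illegal
(5,1): flips 1 -> legal
(5,2): no bracket -> illegal
(5,5): flips 2 -> legal
(6,3): no bracket -> illegal
(6,4): no bracket -> illegal
(6,5): no bracket -> illegal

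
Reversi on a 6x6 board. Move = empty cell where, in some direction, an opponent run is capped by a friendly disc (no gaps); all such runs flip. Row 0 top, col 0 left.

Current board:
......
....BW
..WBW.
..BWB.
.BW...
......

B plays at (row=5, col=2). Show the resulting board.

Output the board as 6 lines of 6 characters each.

Answer: ......
....BW
..WBW.
..BWB.
.BB...
..B...

Derivation:
Place B at (5,2); scan 8 dirs for brackets.
Dir NW: first cell 'B' (not opp) -> no flip
Dir N: opp run (4,2) capped by B -> flip
Dir NE: first cell '.' (not opp) -> no flip
Dir W: first cell '.' (not opp) -> no flip
Dir E: first cell '.' (not opp) -> no flip
Dir SW: edge -> no flip
Dir S: edge -> no flip
Dir SE: edge -> no flip
All flips: (4,2)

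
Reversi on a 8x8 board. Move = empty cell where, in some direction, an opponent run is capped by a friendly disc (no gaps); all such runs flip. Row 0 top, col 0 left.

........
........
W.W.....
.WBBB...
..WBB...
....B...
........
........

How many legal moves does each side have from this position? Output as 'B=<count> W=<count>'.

-- B to move --
(1,0): no bracket -> illegal
(1,1): flips 1 -> legal
(1,2): flips 1 -> legal
(1,3): no bracket -> illegal
(2,1): no bracket -> illegal
(2,3): no bracket -> illegal
(3,0): flips 1 -> legal
(4,0): no bracket -> illegal
(4,1): flips 1 -> legal
(5,1): flips 1 -> legal
(5,2): flips 1 -> legal
(5,3): no bracket -> illegal
B mobility = 6
-- W to move --
(2,1): no bracket -> illegal
(2,3): no bracket -> illegal
(2,4): flips 1 -> legal
(2,5): no bracket -> illegal
(3,5): flips 3 -> legal
(4,1): no bracket -> illegal
(4,5): flips 2 -> legal
(5,2): no bracket -> illegal
(5,3): no bracket -> illegal
(5,5): flips 2 -> legal
(6,3): no bracket -> illegal
(6,4): no bracket -> illegal
(6,5): no bracket -> illegal
W mobility = 4

Answer: B=6 W=4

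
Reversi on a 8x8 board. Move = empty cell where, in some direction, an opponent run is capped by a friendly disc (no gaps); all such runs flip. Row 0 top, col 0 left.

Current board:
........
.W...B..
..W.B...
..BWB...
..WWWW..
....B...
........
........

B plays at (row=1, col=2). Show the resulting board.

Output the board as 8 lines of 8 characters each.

Place B at (1,2); scan 8 dirs for brackets.
Dir NW: first cell '.' (not opp) -> no flip
Dir N: first cell '.' (not opp) -> no flip
Dir NE: first cell '.' (not opp) -> no flip
Dir W: opp run (1,1), next='.' -> no flip
Dir E: first cell '.' (not opp) -> no flip
Dir SW: first cell '.' (not opp) -> no flip
Dir S: opp run (2,2) capped by B -> flip
Dir SE: first cell '.' (not opp) -> no flip
All flips: (2,2)

Answer: ........
.WB..B..
..B.B...
..BWB...
..WWWW..
....B...
........
........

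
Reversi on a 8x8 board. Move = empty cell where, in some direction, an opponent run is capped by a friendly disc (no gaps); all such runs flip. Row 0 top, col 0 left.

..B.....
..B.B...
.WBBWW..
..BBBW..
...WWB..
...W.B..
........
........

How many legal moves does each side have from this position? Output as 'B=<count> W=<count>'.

-- B to move --
(1,0): flips 1 -> legal
(1,1): no bracket -> illegal
(1,3): no bracket -> illegal
(1,5): flips 3 -> legal
(1,6): flips 1 -> legal
(2,0): flips 1 -> legal
(2,6): flips 2 -> legal
(3,0): flips 1 -> legal
(3,1): no bracket -> illegal
(3,6): flips 2 -> legal
(4,2): flips 2 -> legal
(4,6): no bracket -> illegal
(5,2): flips 1 -> legal
(5,4): flips 2 -> legal
(6,2): no bracket -> illegal
(6,3): flips 2 -> legal
(6,4): no bracket -> illegal
B mobility = 11
-- W to move --
(0,1): no bracket -> illegal
(0,3): flips 2 -> legal
(0,4): flips 1 -> legal
(0,5): no bracket -> illegal
(1,1): flips 2 -> legal
(1,3): flips 2 -> legal
(1,5): no bracket -> illegal
(3,1): flips 3 -> legal
(3,6): no bracket -> illegal
(4,1): no bracket -> illegal
(4,2): flips 1 -> legal
(4,6): flips 1 -> legal
(5,4): no bracket -> illegal
(5,6): no bracket -> illegal
(6,4): no bracket -> illegal
(6,5): flips 2 -> legal
(6,6): flips 1 -> legal
W mobility = 9

Answer: B=11 W=9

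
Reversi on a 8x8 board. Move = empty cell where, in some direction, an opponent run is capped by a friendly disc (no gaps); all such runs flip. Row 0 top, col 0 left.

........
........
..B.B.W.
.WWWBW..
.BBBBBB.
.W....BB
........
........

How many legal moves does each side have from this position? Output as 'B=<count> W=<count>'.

Answer: B=10 W=9

Derivation:
-- B to move --
(1,5): no bracket -> illegal
(1,6): no bracket -> illegal
(1,7): flips 2 -> legal
(2,0): flips 1 -> legal
(2,1): flips 2 -> legal
(2,3): flips 2 -> legal
(2,5): flips 1 -> legal
(2,7): no bracket -> illegal
(3,0): flips 3 -> legal
(3,6): flips 1 -> legal
(3,7): no bracket -> illegal
(4,0): flips 1 -> legal
(5,0): no bracket -> illegal
(5,2): no bracket -> illegal
(6,0): flips 1 -> legal
(6,1): flips 1 -> legal
(6,2): no bracket -> illegal
B mobility = 10
-- W to move --
(1,1): flips 1 -> legal
(1,2): flips 1 -> legal
(1,3): flips 2 -> legal
(1,4): no bracket -> illegal
(1,5): flips 1 -> legal
(2,1): no bracket -> illegal
(2,3): no bracket -> illegal
(2,5): no bracket -> illegal
(3,0): no bracket -> illegal
(3,6): no bracket -> illegal
(3,7): no bracket -> illegal
(4,0): no bracket -> illegal
(4,7): no bracket -> illegal
(5,0): flips 1 -> legal
(5,2): flips 1 -> legal
(5,3): flips 3 -> legal
(5,4): flips 1 -> legal
(5,5): flips 2 -> legal
(6,5): no bracket -> illegal
(6,6): no bracket -> illegal
(6,7): no bracket -> illegal
W mobility = 9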